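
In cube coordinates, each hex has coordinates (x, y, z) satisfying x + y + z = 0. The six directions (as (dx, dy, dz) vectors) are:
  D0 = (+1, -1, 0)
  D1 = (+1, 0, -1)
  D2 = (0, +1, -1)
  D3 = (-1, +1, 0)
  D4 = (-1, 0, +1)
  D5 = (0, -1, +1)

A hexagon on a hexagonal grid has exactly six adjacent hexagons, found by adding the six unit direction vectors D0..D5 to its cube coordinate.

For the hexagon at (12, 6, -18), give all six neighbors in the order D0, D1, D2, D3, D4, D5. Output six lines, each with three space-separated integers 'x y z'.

Center: (12, 6, -18). Add each direction:
  D0: (12, 6, -18) + (1, -1, 0) = (13, 5, -18)
  D1: (12, 6, -18) + (1, 0, -1) = (13, 6, -19)
  D2: (12, 6, -18) + (0, 1, -1) = (12, 7, -19)
  D3: (12, 6, -18) + (-1, 1, 0) = (11, 7, -18)
  D4: (12, 6, -18) + (-1, 0, 1) = (11, 6, -17)
  D5: (12, 6, -18) + (0, -1, 1) = (12, 5, -17)

Answer: 13 5 -18
13 6 -19
12 7 -19
11 7 -18
11 6 -17
12 5 -17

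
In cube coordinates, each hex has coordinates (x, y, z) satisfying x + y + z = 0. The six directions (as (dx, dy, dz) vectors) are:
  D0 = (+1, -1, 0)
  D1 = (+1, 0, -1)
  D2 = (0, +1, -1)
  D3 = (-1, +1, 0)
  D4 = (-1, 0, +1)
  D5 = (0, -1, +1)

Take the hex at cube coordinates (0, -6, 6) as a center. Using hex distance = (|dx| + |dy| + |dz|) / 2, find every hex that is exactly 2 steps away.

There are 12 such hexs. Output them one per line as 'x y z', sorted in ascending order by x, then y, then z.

Answer: -2 -6 8
-2 -5 7
-2 -4 6
-1 -7 8
-1 -4 5
0 -8 8
0 -4 4
1 -8 7
1 -5 4
2 -8 6
2 -7 5
2 -6 4

Derivation:
Walk ring at distance 2 from (0, -6, 6):
Start at center + D4*2 = (-2, -6, 8)
  hex 0: (-2, -6, 8)
  hex 1: (-1, -7, 8)
  hex 2: (0, -8, 8)
  hex 3: (1, -8, 7)
  hex 4: (2, -8, 6)
  hex 5: (2, -7, 5)
  hex 6: (2, -6, 4)
  hex 7: (1, -5, 4)
  hex 8: (0, -4, 4)
  hex 9: (-1, -4, 5)
  hex 10: (-2, -4, 6)
  hex 11: (-2, -5, 7)
Sorted: 12 hexes.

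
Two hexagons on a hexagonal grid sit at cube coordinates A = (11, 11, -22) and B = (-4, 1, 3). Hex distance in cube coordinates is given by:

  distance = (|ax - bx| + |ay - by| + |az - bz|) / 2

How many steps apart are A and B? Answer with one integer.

|ax - bx| = |11 - (-4)| = 15
|ay - by| = |11 - 1| = 10
|az - bz| = |-22 - 3| = 25
distance = (15 + 10 + 25) / 2 = 50 / 2 = 25

Answer: 25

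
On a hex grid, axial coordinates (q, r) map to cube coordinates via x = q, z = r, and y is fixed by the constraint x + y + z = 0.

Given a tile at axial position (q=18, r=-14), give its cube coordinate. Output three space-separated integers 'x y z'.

Answer: 18 -4 -14

Derivation:
x = q = 18
z = r = -14
y = -x - z = -(18) - (-14) = -4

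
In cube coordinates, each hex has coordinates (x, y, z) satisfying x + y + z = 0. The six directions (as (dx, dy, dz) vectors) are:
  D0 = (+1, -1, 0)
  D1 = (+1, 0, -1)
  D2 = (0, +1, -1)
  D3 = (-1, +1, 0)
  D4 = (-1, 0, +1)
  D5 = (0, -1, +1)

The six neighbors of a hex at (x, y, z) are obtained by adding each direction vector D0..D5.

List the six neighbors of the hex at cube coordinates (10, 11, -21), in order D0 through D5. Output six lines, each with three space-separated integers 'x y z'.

Center: (10, 11, -21). Add each direction:
  D0: (10, 11, -21) + (1, -1, 0) = (11, 10, -21)
  D1: (10, 11, -21) + (1, 0, -1) = (11, 11, -22)
  D2: (10, 11, -21) + (0, 1, -1) = (10, 12, -22)
  D3: (10, 11, -21) + (-1, 1, 0) = (9, 12, -21)
  D4: (10, 11, -21) + (-1, 0, 1) = (9, 11, -20)
  D5: (10, 11, -21) + (0, -1, 1) = (10, 10, -20)

Answer: 11 10 -21
11 11 -22
10 12 -22
9 12 -21
9 11 -20
10 10 -20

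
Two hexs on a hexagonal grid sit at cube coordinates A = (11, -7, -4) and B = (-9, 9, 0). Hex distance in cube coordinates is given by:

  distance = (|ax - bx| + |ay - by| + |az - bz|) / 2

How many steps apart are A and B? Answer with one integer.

Answer: 20

Derivation:
|ax - bx| = |11 - (-9)| = 20
|ay - by| = |-7 - 9| = 16
|az - bz| = |-4 - 0| = 4
distance = (20 + 16 + 4) / 2 = 40 / 2 = 20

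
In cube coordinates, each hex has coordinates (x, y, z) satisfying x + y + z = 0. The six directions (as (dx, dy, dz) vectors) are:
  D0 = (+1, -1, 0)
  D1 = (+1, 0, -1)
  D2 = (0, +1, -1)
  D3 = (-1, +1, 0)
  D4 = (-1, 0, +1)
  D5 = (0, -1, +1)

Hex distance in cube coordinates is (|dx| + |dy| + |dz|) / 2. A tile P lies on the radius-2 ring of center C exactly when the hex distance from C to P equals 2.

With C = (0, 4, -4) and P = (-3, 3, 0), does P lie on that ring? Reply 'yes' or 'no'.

Answer: no

Derivation:
|px - cx| = |-3 - 0| = 3
|py - cy| = |3 - 4| = 1
|pz - cz| = |0 - (-4)| = 4
distance = (3+1+4)/2 = 8/2 = 4
radius = 2; distance != radius -> no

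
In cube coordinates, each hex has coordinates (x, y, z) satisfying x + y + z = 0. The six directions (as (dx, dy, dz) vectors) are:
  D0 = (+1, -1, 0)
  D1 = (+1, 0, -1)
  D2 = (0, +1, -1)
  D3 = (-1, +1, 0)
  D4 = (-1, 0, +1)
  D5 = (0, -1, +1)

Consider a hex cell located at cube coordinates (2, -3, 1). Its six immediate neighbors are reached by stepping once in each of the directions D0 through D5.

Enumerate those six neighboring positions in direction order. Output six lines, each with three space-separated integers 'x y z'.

Answer: 3 -4 1
3 -3 0
2 -2 0
1 -2 1
1 -3 2
2 -4 2

Derivation:
Center: (2, -3, 1). Add each direction:
  D0: (2, -3, 1) + (1, -1, 0) = (3, -4, 1)
  D1: (2, -3, 1) + (1, 0, -1) = (3, -3, 0)
  D2: (2, -3, 1) + (0, 1, -1) = (2, -2, 0)
  D3: (2, -3, 1) + (-1, 1, 0) = (1, -2, 1)
  D4: (2, -3, 1) + (-1, 0, 1) = (1, -3, 2)
  D5: (2, -3, 1) + (0, -1, 1) = (2, -4, 2)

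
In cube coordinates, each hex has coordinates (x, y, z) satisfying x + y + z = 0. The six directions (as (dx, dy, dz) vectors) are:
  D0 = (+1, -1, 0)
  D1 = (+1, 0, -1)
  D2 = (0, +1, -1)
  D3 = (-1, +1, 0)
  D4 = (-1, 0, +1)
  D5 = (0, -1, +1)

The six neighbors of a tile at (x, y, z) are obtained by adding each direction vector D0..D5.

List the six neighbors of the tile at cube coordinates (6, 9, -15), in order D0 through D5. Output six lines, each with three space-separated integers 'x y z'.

Center: (6, 9, -15). Add each direction:
  D0: (6, 9, -15) + (1, -1, 0) = (7, 8, -15)
  D1: (6, 9, -15) + (1, 0, -1) = (7, 9, -16)
  D2: (6, 9, -15) + (0, 1, -1) = (6, 10, -16)
  D3: (6, 9, -15) + (-1, 1, 0) = (5, 10, -15)
  D4: (6, 9, -15) + (-1, 0, 1) = (5, 9, -14)
  D5: (6, 9, -15) + (0, -1, 1) = (6, 8, -14)

Answer: 7 8 -15
7 9 -16
6 10 -16
5 10 -15
5 9 -14
6 8 -14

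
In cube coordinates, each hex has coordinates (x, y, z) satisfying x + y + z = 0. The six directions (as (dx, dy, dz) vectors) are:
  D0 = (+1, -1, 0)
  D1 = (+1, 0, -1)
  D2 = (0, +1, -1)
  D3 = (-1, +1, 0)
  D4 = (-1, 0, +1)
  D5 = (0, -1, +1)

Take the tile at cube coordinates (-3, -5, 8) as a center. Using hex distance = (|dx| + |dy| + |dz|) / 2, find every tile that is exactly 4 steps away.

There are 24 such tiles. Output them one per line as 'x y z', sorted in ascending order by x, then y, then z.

Answer: -7 -5 12
-7 -4 11
-7 -3 10
-7 -2 9
-7 -1 8
-6 -6 12
-6 -1 7
-5 -7 12
-5 -1 6
-4 -8 12
-4 -1 5
-3 -9 12
-3 -1 4
-2 -9 11
-2 -2 4
-1 -9 10
-1 -3 4
0 -9 9
0 -4 4
1 -9 8
1 -8 7
1 -7 6
1 -6 5
1 -5 4

Derivation:
Walk ring at distance 4 from (-3, -5, 8):
Start at center + D4*4 = (-7, -5, 12)
  hex 0: (-7, -5, 12)
  hex 1: (-6, -6, 12)
  hex 2: (-5, -7, 12)
  hex 3: (-4, -8, 12)
  hex 4: (-3, -9, 12)
  hex 5: (-2, -9, 11)
  hex 6: (-1, -9, 10)
  hex 7: (0, -9, 9)
  hex 8: (1, -9, 8)
  hex 9: (1, -8, 7)
  hex 10: (1, -7, 6)
  hex 11: (1, -6, 5)
  hex 12: (1, -5, 4)
  hex 13: (0, -4, 4)
  hex 14: (-1, -3, 4)
  hex 15: (-2, -2, 4)
  hex 16: (-3, -1, 4)
  hex 17: (-4, -1, 5)
  hex 18: (-5, -1, 6)
  hex 19: (-6, -1, 7)
  hex 20: (-7, -1, 8)
  hex 21: (-7, -2, 9)
  hex 22: (-7, -3, 10)
  hex 23: (-7, -4, 11)
Sorted: 24 hexes.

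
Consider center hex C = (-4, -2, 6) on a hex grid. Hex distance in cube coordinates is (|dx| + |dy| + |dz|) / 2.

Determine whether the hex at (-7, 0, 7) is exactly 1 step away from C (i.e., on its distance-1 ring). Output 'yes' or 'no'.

Answer: no

Derivation:
|px - cx| = |-7 - (-4)| = 3
|py - cy| = |0 - (-2)| = 2
|pz - cz| = |7 - 6| = 1
distance = (3+2+1)/2 = 6/2 = 3
radius = 1; distance != radius -> no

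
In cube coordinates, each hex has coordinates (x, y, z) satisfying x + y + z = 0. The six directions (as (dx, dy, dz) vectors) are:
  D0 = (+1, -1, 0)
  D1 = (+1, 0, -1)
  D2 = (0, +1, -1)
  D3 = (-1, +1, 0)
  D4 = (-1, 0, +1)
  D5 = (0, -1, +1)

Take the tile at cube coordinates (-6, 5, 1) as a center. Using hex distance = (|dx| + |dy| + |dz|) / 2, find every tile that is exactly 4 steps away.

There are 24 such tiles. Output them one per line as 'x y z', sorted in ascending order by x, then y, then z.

Walk ring at distance 4 from (-6, 5, 1):
Start at center + D4*4 = (-10, 5, 5)
  hex 0: (-10, 5, 5)
  hex 1: (-9, 4, 5)
  hex 2: (-8, 3, 5)
  hex 3: (-7, 2, 5)
  hex 4: (-6, 1, 5)
  hex 5: (-5, 1, 4)
  hex 6: (-4, 1, 3)
  hex 7: (-3, 1, 2)
  hex 8: (-2, 1, 1)
  hex 9: (-2, 2, 0)
  hex 10: (-2, 3, -1)
  hex 11: (-2, 4, -2)
  hex 12: (-2, 5, -3)
  hex 13: (-3, 6, -3)
  hex 14: (-4, 7, -3)
  hex 15: (-5, 8, -3)
  hex 16: (-6, 9, -3)
  hex 17: (-7, 9, -2)
  hex 18: (-8, 9, -1)
  hex 19: (-9, 9, 0)
  hex 20: (-10, 9, 1)
  hex 21: (-10, 8, 2)
  hex 22: (-10, 7, 3)
  hex 23: (-10, 6, 4)
Sorted: 24 hexes.

Answer: -10 5 5
-10 6 4
-10 7 3
-10 8 2
-10 9 1
-9 4 5
-9 9 0
-8 3 5
-8 9 -1
-7 2 5
-7 9 -2
-6 1 5
-6 9 -3
-5 1 4
-5 8 -3
-4 1 3
-4 7 -3
-3 1 2
-3 6 -3
-2 1 1
-2 2 0
-2 3 -1
-2 4 -2
-2 5 -3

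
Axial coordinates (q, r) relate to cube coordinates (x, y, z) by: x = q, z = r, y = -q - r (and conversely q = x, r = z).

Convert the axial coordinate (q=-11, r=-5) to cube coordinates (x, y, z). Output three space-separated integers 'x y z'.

x = q = -11
z = r = -5
y = -x - z = -(-11) - (-5) = 16

Answer: -11 16 -5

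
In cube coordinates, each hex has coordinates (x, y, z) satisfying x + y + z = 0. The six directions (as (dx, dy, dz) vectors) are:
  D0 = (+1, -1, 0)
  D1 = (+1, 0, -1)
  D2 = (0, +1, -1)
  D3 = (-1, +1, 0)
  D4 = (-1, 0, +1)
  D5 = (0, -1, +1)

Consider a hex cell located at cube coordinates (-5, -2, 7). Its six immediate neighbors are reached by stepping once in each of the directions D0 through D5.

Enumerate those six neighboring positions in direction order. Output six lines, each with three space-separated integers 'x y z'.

Answer: -4 -3 7
-4 -2 6
-5 -1 6
-6 -1 7
-6 -2 8
-5 -3 8

Derivation:
Center: (-5, -2, 7). Add each direction:
  D0: (-5, -2, 7) + (1, -1, 0) = (-4, -3, 7)
  D1: (-5, -2, 7) + (1, 0, -1) = (-4, -2, 6)
  D2: (-5, -2, 7) + (0, 1, -1) = (-5, -1, 6)
  D3: (-5, -2, 7) + (-1, 1, 0) = (-6, -1, 7)
  D4: (-5, -2, 7) + (-1, 0, 1) = (-6, -2, 8)
  D5: (-5, -2, 7) + (0, -1, 1) = (-5, -3, 8)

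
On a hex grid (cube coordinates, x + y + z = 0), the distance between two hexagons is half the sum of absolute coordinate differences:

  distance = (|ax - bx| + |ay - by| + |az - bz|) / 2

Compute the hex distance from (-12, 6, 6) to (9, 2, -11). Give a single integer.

|ax - bx| = |-12 - 9| = 21
|ay - by| = |6 - 2| = 4
|az - bz| = |6 - (-11)| = 17
distance = (21 + 4 + 17) / 2 = 42 / 2 = 21

Answer: 21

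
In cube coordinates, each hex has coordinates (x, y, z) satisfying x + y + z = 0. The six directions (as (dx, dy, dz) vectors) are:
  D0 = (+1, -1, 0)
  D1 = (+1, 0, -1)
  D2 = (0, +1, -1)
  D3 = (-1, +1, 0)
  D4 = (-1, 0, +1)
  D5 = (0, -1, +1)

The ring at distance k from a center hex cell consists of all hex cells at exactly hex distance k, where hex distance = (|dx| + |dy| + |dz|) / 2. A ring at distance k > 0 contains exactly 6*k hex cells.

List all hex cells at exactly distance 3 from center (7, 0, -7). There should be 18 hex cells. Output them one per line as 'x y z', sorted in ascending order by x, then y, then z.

Answer: 4 0 -4
4 1 -5
4 2 -6
4 3 -7
5 -1 -4
5 3 -8
6 -2 -4
6 3 -9
7 -3 -4
7 3 -10
8 -3 -5
8 2 -10
9 -3 -6
9 1 -10
10 -3 -7
10 -2 -8
10 -1 -9
10 0 -10

Derivation:
Walk ring at distance 3 from (7, 0, -7):
Start at center + D4*3 = (4, 0, -4)
  hex 0: (4, 0, -4)
  hex 1: (5, -1, -4)
  hex 2: (6, -2, -4)
  hex 3: (7, -3, -4)
  hex 4: (8, -3, -5)
  hex 5: (9, -3, -6)
  hex 6: (10, -3, -7)
  hex 7: (10, -2, -8)
  hex 8: (10, -1, -9)
  hex 9: (10, 0, -10)
  hex 10: (9, 1, -10)
  hex 11: (8, 2, -10)
  hex 12: (7, 3, -10)
  hex 13: (6, 3, -9)
  hex 14: (5, 3, -8)
  hex 15: (4, 3, -7)
  hex 16: (4, 2, -6)
  hex 17: (4, 1, -5)
Sorted: 18 hexes.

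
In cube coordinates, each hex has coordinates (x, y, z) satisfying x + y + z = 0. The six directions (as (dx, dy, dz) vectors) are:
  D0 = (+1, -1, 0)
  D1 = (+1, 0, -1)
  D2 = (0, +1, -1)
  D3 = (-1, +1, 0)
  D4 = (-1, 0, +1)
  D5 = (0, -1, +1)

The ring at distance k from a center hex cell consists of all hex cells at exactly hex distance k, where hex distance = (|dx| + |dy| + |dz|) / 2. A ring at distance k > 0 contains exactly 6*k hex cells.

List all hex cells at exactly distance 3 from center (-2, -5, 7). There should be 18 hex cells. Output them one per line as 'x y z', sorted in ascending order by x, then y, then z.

Answer: -5 -5 10
-5 -4 9
-5 -3 8
-5 -2 7
-4 -6 10
-4 -2 6
-3 -7 10
-3 -2 5
-2 -8 10
-2 -2 4
-1 -8 9
-1 -3 4
0 -8 8
0 -4 4
1 -8 7
1 -7 6
1 -6 5
1 -5 4

Derivation:
Walk ring at distance 3 from (-2, -5, 7):
Start at center + D4*3 = (-5, -5, 10)
  hex 0: (-5, -5, 10)
  hex 1: (-4, -6, 10)
  hex 2: (-3, -7, 10)
  hex 3: (-2, -8, 10)
  hex 4: (-1, -8, 9)
  hex 5: (0, -8, 8)
  hex 6: (1, -8, 7)
  hex 7: (1, -7, 6)
  hex 8: (1, -6, 5)
  hex 9: (1, -5, 4)
  hex 10: (0, -4, 4)
  hex 11: (-1, -3, 4)
  hex 12: (-2, -2, 4)
  hex 13: (-3, -2, 5)
  hex 14: (-4, -2, 6)
  hex 15: (-5, -2, 7)
  hex 16: (-5, -3, 8)
  hex 17: (-5, -4, 9)
Sorted: 18 hexes.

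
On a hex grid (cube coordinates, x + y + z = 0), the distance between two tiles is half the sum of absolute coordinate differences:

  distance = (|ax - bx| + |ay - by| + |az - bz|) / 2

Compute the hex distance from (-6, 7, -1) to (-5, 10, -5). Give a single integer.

Answer: 4

Derivation:
|ax - bx| = |-6 - (-5)| = 1
|ay - by| = |7 - 10| = 3
|az - bz| = |-1 - (-5)| = 4
distance = (1 + 3 + 4) / 2 = 8 / 2 = 4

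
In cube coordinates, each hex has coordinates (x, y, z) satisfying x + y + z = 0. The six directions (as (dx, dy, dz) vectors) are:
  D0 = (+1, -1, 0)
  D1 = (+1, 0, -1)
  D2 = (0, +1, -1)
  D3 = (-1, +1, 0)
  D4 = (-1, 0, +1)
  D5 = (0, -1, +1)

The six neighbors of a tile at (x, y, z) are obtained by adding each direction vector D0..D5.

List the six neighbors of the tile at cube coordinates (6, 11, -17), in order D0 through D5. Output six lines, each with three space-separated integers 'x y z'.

Answer: 7 10 -17
7 11 -18
6 12 -18
5 12 -17
5 11 -16
6 10 -16

Derivation:
Center: (6, 11, -17). Add each direction:
  D0: (6, 11, -17) + (1, -1, 0) = (7, 10, -17)
  D1: (6, 11, -17) + (1, 0, -1) = (7, 11, -18)
  D2: (6, 11, -17) + (0, 1, -1) = (6, 12, -18)
  D3: (6, 11, -17) + (-1, 1, 0) = (5, 12, -17)
  D4: (6, 11, -17) + (-1, 0, 1) = (5, 11, -16)
  D5: (6, 11, -17) + (0, -1, 1) = (6, 10, -16)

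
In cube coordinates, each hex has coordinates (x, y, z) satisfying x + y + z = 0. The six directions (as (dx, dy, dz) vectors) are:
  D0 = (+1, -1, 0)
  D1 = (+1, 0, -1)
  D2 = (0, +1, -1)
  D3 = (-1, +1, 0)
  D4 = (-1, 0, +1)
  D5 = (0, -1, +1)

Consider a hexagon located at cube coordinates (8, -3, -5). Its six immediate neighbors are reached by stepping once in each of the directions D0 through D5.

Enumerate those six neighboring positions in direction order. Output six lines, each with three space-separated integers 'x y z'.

Answer: 9 -4 -5
9 -3 -6
8 -2 -6
7 -2 -5
7 -3 -4
8 -4 -4

Derivation:
Center: (8, -3, -5). Add each direction:
  D0: (8, -3, -5) + (1, -1, 0) = (9, -4, -5)
  D1: (8, -3, -5) + (1, 0, -1) = (9, -3, -6)
  D2: (8, -3, -5) + (0, 1, -1) = (8, -2, -6)
  D3: (8, -3, -5) + (-1, 1, 0) = (7, -2, -5)
  D4: (8, -3, -5) + (-1, 0, 1) = (7, -3, -4)
  D5: (8, -3, -5) + (0, -1, 1) = (8, -4, -4)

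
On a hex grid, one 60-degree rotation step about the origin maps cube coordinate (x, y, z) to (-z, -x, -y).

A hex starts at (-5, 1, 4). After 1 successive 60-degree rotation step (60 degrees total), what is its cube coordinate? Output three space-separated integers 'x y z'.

Answer: -4 5 -1

Derivation:
Start: (-5, 1, 4)
Step 1: (-5, 1, 4) -> (-(4), -(-5), -(1)) = (-4, 5, -1)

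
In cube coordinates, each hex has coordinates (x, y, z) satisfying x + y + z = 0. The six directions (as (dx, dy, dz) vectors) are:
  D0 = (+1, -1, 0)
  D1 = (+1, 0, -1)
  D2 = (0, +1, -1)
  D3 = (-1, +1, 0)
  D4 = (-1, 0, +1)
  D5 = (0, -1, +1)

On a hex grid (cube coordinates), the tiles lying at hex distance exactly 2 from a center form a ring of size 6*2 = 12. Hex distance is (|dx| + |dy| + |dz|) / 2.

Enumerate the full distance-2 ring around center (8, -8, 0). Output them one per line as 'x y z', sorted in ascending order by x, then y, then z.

Walk ring at distance 2 from (8, -8, 0):
Start at center + D4*2 = (6, -8, 2)
  hex 0: (6, -8, 2)
  hex 1: (7, -9, 2)
  hex 2: (8, -10, 2)
  hex 3: (9, -10, 1)
  hex 4: (10, -10, 0)
  hex 5: (10, -9, -1)
  hex 6: (10, -8, -2)
  hex 7: (9, -7, -2)
  hex 8: (8, -6, -2)
  hex 9: (7, -6, -1)
  hex 10: (6, -6, 0)
  hex 11: (6, -7, 1)
Sorted: 12 hexes.

Answer: 6 -8 2
6 -7 1
6 -6 0
7 -9 2
7 -6 -1
8 -10 2
8 -6 -2
9 -10 1
9 -7 -2
10 -10 0
10 -9 -1
10 -8 -2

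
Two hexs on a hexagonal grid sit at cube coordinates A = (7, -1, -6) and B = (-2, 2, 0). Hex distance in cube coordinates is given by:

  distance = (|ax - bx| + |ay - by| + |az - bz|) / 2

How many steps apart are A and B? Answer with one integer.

|ax - bx| = |7 - (-2)| = 9
|ay - by| = |-1 - 2| = 3
|az - bz| = |-6 - 0| = 6
distance = (9 + 3 + 6) / 2 = 18 / 2 = 9

Answer: 9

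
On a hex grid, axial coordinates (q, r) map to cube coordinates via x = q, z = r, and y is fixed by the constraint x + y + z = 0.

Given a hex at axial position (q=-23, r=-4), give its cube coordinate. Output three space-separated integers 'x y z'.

x = q = -23
z = r = -4
y = -x - z = -(-23) - (-4) = 27

Answer: -23 27 -4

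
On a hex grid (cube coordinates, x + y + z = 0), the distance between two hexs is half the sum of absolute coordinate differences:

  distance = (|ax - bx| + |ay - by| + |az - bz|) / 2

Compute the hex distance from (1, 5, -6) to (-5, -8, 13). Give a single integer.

Answer: 19

Derivation:
|ax - bx| = |1 - (-5)| = 6
|ay - by| = |5 - (-8)| = 13
|az - bz| = |-6 - 13| = 19
distance = (6 + 13 + 19) / 2 = 38 / 2 = 19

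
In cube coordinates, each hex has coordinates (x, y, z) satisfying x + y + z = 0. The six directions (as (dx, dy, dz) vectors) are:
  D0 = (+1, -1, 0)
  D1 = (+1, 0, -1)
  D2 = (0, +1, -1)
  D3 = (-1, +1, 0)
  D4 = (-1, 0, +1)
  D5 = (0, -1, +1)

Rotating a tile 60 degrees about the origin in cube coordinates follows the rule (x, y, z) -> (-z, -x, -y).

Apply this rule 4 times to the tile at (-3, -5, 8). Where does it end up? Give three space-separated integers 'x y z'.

Start: (-3, -5, 8)
Step 1: (-3, -5, 8) -> (-(8), -(-3), -(-5)) = (-8, 3, 5)
Step 2: (-8, 3, 5) -> (-(5), -(-8), -(3)) = (-5, 8, -3)
Step 3: (-5, 8, -3) -> (-(-3), -(-5), -(8)) = (3, 5, -8)
Step 4: (3, 5, -8) -> (-(-8), -(3), -(5)) = (8, -3, -5)

Answer: 8 -3 -5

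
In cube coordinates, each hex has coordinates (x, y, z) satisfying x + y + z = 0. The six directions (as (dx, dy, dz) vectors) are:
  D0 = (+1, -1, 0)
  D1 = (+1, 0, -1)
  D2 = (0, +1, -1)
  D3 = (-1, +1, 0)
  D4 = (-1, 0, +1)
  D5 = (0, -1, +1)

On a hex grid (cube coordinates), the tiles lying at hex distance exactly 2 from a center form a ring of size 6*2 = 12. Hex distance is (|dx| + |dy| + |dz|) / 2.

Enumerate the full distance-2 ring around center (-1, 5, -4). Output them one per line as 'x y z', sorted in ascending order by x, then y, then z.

Answer: -3 5 -2
-3 6 -3
-3 7 -4
-2 4 -2
-2 7 -5
-1 3 -2
-1 7 -6
0 3 -3
0 6 -6
1 3 -4
1 4 -5
1 5 -6

Derivation:
Walk ring at distance 2 from (-1, 5, -4):
Start at center + D4*2 = (-3, 5, -2)
  hex 0: (-3, 5, -2)
  hex 1: (-2, 4, -2)
  hex 2: (-1, 3, -2)
  hex 3: (0, 3, -3)
  hex 4: (1, 3, -4)
  hex 5: (1, 4, -5)
  hex 6: (1, 5, -6)
  hex 7: (0, 6, -6)
  hex 8: (-1, 7, -6)
  hex 9: (-2, 7, -5)
  hex 10: (-3, 7, -4)
  hex 11: (-3, 6, -3)
Sorted: 12 hexes.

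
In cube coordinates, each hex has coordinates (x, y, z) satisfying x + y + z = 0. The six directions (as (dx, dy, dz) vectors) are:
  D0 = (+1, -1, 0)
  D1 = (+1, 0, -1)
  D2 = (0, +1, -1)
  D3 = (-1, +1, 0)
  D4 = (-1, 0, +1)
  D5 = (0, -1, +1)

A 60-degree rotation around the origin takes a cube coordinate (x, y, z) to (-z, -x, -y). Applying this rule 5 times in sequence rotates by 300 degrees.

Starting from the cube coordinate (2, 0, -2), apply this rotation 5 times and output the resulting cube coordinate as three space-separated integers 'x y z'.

Start: (2, 0, -2)
Step 1: (2, 0, -2) -> (-(-2), -(2), -(0)) = (2, -2, 0)
Step 2: (2, -2, 0) -> (-(0), -(2), -(-2)) = (0, -2, 2)
Step 3: (0, -2, 2) -> (-(2), -(0), -(-2)) = (-2, 0, 2)
Step 4: (-2, 0, 2) -> (-(2), -(-2), -(0)) = (-2, 2, 0)
Step 5: (-2, 2, 0) -> (-(0), -(-2), -(2)) = (0, 2, -2)

Answer: 0 2 -2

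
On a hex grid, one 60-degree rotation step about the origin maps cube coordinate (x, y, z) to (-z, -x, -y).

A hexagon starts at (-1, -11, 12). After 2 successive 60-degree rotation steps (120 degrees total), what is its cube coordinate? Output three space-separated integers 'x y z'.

Start: (-1, -11, 12)
Step 1: (-1, -11, 12) -> (-(12), -(-1), -(-11)) = (-12, 1, 11)
Step 2: (-12, 1, 11) -> (-(11), -(-12), -(1)) = (-11, 12, -1)

Answer: -11 12 -1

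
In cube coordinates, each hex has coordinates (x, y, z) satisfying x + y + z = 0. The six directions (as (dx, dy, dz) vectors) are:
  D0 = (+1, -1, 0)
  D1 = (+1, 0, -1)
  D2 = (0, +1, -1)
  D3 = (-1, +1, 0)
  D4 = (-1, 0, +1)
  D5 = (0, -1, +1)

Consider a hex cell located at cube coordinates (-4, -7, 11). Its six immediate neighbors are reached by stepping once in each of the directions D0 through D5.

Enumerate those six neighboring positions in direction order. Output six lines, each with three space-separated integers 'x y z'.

Center: (-4, -7, 11). Add each direction:
  D0: (-4, -7, 11) + (1, -1, 0) = (-3, -8, 11)
  D1: (-4, -7, 11) + (1, 0, -1) = (-3, -7, 10)
  D2: (-4, -7, 11) + (0, 1, -1) = (-4, -6, 10)
  D3: (-4, -7, 11) + (-1, 1, 0) = (-5, -6, 11)
  D4: (-4, -7, 11) + (-1, 0, 1) = (-5, -7, 12)
  D5: (-4, -7, 11) + (0, -1, 1) = (-4, -8, 12)

Answer: -3 -8 11
-3 -7 10
-4 -6 10
-5 -6 11
-5 -7 12
-4 -8 12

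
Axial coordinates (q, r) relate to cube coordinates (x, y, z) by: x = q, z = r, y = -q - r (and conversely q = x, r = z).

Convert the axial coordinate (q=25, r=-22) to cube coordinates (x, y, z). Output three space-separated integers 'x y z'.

x = q = 25
z = r = -22
y = -x - z = -(25) - (-22) = -3

Answer: 25 -3 -22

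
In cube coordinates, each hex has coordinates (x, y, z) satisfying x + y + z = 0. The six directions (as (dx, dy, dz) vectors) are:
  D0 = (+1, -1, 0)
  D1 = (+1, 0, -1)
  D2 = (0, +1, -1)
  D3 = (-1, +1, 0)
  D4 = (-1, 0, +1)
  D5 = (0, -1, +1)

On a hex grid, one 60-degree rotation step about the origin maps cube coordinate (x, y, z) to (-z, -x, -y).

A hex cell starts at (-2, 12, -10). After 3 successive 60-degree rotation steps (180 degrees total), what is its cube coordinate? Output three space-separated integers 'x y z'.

Start: (-2, 12, -10)
Step 1: (-2, 12, -10) -> (-(-10), -(-2), -(12)) = (10, 2, -12)
Step 2: (10, 2, -12) -> (-(-12), -(10), -(2)) = (12, -10, -2)
Step 3: (12, -10, -2) -> (-(-2), -(12), -(-10)) = (2, -12, 10)

Answer: 2 -12 10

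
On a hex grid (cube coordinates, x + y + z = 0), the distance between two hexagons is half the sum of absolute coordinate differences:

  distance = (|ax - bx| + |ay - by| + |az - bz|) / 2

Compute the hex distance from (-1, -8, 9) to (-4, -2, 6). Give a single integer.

Answer: 6

Derivation:
|ax - bx| = |-1 - (-4)| = 3
|ay - by| = |-8 - (-2)| = 6
|az - bz| = |9 - 6| = 3
distance = (3 + 6 + 3) / 2 = 12 / 2 = 6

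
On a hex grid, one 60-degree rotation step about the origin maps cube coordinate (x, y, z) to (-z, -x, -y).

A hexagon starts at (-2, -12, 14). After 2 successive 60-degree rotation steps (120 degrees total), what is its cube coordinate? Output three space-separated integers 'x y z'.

Start: (-2, -12, 14)
Step 1: (-2, -12, 14) -> (-(14), -(-2), -(-12)) = (-14, 2, 12)
Step 2: (-14, 2, 12) -> (-(12), -(-14), -(2)) = (-12, 14, -2)

Answer: -12 14 -2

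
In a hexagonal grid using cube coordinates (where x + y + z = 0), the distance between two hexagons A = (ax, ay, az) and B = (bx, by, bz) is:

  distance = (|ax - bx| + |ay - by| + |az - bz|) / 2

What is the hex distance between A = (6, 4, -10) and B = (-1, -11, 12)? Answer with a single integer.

Answer: 22

Derivation:
|ax - bx| = |6 - (-1)| = 7
|ay - by| = |4 - (-11)| = 15
|az - bz| = |-10 - 12| = 22
distance = (7 + 15 + 22) / 2 = 44 / 2 = 22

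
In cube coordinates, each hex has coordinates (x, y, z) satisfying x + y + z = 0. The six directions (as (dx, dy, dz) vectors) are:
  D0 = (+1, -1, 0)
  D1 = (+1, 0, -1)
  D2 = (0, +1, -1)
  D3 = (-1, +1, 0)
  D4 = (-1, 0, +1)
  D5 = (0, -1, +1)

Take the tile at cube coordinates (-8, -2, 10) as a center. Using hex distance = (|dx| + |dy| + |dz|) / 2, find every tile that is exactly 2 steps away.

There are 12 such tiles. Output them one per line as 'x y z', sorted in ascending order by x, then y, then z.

Walk ring at distance 2 from (-8, -2, 10):
Start at center + D4*2 = (-10, -2, 12)
  hex 0: (-10, -2, 12)
  hex 1: (-9, -3, 12)
  hex 2: (-8, -4, 12)
  hex 3: (-7, -4, 11)
  hex 4: (-6, -4, 10)
  hex 5: (-6, -3, 9)
  hex 6: (-6, -2, 8)
  hex 7: (-7, -1, 8)
  hex 8: (-8, 0, 8)
  hex 9: (-9, 0, 9)
  hex 10: (-10, 0, 10)
  hex 11: (-10, -1, 11)
Sorted: 12 hexes.

Answer: -10 -2 12
-10 -1 11
-10 0 10
-9 -3 12
-9 0 9
-8 -4 12
-8 0 8
-7 -4 11
-7 -1 8
-6 -4 10
-6 -3 9
-6 -2 8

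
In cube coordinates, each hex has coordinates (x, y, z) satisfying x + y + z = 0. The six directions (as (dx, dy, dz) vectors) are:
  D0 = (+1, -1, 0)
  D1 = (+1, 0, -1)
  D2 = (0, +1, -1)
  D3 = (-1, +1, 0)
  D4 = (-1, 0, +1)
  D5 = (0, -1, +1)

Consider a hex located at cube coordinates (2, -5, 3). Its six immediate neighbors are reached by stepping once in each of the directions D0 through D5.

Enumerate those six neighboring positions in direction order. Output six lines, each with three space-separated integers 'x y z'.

Answer: 3 -6 3
3 -5 2
2 -4 2
1 -4 3
1 -5 4
2 -6 4

Derivation:
Center: (2, -5, 3). Add each direction:
  D0: (2, -5, 3) + (1, -1, 0) = (3, -6, 3)
  D1: (2, -5, 3) + (1, 0, -1) = (3, -5, 2)
  D2: (2, -5, 3) + (0, 1, -1) = (2, -4, 2)
  D3: (2, -5, 3) + (-1, 1, 0) = (1, -4, 3)
  D4: (2, -5, 3) + (-1, 0, 1) = (1, -5, 4)
  D5: (2, -5, 3) + (0, -1, 1) = (2, -6, 4)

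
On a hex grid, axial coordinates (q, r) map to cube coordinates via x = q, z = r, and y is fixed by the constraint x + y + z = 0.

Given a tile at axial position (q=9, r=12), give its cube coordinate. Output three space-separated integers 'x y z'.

Answer: 9 -21 12

Derivation:
x = q = 9
z = r = 12
y = -x - z = -(9) - (12) = -21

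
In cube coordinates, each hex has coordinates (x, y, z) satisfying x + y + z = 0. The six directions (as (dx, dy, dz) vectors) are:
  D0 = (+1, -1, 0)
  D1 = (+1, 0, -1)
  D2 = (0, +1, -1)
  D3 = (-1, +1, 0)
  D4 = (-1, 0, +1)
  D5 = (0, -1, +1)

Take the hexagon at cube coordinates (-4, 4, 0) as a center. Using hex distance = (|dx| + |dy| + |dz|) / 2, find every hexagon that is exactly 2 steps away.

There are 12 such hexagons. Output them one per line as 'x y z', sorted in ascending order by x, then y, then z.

Answer: -6 4 2
-6 5 1
-6 6 0
-5 3 2
-5 6 -1
-4 2 2
-4 6 -2
-3 2 1
-3 5 -2
-2 2 0
-2 3 -1
-2 4 -2

Derivation:
Walk ring at distance 2 from (-4, 4, 0):
Start at center + D4*2 = (-6, 4, 2)
  hex 0: (-6, 4, 2)
  hex 1: (-5, 3, 2)
  hex 2: (-4, 2, 2)
  hex 3: (-3, 2, 1)
  hex 4: (-2, 2, 0)
  hex 5: (-2, 3, -1)
  hex 6: (-2, 4, -2)
  hex 7: (-3, 5, -2)
  hex 8: (-4, 6, -2)
  hex 9: (-5, 6, -1)
  hex 10: (-6, 6, 0)
  hex 11: (-6, 5, 1)
Sorted: 12 hexes.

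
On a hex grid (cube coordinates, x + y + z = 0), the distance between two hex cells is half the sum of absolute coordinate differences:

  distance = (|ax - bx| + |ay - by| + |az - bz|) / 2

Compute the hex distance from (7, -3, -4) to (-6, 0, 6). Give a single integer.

|ax - bx| = |7 - (-6)| = 13
|ay - by| = |-3 - 0| = 3
|az - bz| = |-4 - 6| = 10
distance = (13 + 3 + 10) / 2 = 26 / 2 = 13

Answer: 13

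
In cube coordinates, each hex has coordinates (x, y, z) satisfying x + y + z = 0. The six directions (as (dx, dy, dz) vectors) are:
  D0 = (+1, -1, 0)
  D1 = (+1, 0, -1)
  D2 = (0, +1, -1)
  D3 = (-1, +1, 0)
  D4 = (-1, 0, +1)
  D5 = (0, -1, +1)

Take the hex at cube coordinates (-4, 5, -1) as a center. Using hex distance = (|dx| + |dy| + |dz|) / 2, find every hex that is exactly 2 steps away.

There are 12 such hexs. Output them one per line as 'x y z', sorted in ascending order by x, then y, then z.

Answer: -6 5 1
-6 6 0
-6 7 -1
-5 4 1
-5 7 -2
-4 3 1
-4 7 -3
-3 3 0
-3 6 -3
-2 3 -1
-2 4 -2
-2 5 -3

Derivation:
Walk ring at distance 2 from (-4, 5, -1):
Start at center + D4*2 = (-6, 5, 1)
  hex 0: (-6, 5, 1)
  hex 1: (-5, 4, 1)
  hex 2: (-4, 3, 1)
  hex 3: (-3, 3, 0)
  hex 4: (-2, 3, -1)
  hex 5: (-2, 4, -2)
  hex 6: (-2, 5, -3)
  hex 7: (-3, 6, -3)
  hex 8: (-4, 7, -3)
  hex 9: (-5, 7, -2)
  hex 10: (-6, 7, -1)
  hex 11: (-6, 6, 0)
Sorted: 12 hexes.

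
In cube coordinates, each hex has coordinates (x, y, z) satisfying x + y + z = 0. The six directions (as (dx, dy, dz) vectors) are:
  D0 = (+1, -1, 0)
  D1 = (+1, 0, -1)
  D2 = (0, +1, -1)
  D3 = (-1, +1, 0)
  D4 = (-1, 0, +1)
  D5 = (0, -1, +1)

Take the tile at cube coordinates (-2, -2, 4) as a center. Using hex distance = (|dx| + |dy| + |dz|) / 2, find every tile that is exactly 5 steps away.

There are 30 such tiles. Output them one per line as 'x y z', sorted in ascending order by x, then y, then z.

Walk ring at distance 5 from (-2, -2, 4):
Start at center + D4*5 = (-7, -2, 9)
  hex 0: (-7, -2, 9)
  hex 1: (-6, -3, 9)
  hex 2: (-5, -4, 9)
  hex 3: (-4, -5, 9)
  hex 4: (-3, -6, 9)
  hex 5: (-2, -7, 9)
  hex 6: (-1, -7, 8)
  hex 7: (0, -7, 7)
  hex 8: (1, -7, 6)
  hex 9: (2, -7, 5)
  hex 10: (3, -7, 4)
  hex 11: (3, -6, 3)
  hex 12: (3, -5, 2)
  hex 13: (3, -4, 1)
  hex 14: (3, -3, 0)
  hex 15: (3, -2, -1)
  hex 16: (2, -1, -1)
  hex 17: (1, 0, -1)
  hex 18: (0, 1, -1)
  hex 19: (-1, 2, -1)
  hex 20: (-2, 3, -1)
  hex 21: (-3, 3, 0)
  hex 22: (-4, 3, 1)
  hex 23: (-5, 3, 2)
  hex 24: (-6, 3, 3)
  hex 25: (-7, 3, 4)
  hex 26: (-7, 2, 5)
  hex 27: (-7, 1, 6)
  hex 28: (-7, 0, 7)
  hex 29: (-7, -1, 8)
Sorted: 30 hexes.

Answer: -7 -2 9
-7 -1 8
-7 0 7
-7 1 6
-7 2 5
-7 3 4
-6 -3 9
-6 3 3
-5 -4 9
-5 3 2
-4 -5 9
-4 3 1
-3 -6 9
-3 3 0
-2 -7 9
-2 3 -1
-1 -7 8
-1 2 -1
0 -7 7
0 1 -1
1 -7 6
1 0 -1
2 -7 5
2 -1 -1
3 -7 4
3 -6 3
3 -5 2
3 -4 1
3 -3 0
3 -2 -1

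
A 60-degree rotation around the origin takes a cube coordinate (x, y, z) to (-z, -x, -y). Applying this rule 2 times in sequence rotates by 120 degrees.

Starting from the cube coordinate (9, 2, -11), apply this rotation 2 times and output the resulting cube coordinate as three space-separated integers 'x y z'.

Answer: 2 -11 9

Derivation:
Start: (9, 2, -11)
Step 1: (9, 2, -11) -> (-(-11), -(9), -(2)) = (11, -9, -2)
Step 2: (11, -9, -2) -> (-(-2), -(11), -(-9)) = (2, -11, 9)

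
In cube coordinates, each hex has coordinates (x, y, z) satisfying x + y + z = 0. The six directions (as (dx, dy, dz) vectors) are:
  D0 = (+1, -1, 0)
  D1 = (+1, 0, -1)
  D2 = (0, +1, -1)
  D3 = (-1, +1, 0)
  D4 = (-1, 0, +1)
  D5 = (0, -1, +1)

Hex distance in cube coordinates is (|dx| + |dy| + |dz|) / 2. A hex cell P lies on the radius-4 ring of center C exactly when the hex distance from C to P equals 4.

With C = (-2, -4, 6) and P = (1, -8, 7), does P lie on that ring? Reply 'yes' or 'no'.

|px - cx| = |1 - (-2)| = 3
|py - cy| = |-8 - (-4)| = 4
|pz - cz| = |7 - 6| = 1
distance = (3+4+1)/2 = 8/2 = 4
radius = 4; distance == radius -> yes

Answer: yes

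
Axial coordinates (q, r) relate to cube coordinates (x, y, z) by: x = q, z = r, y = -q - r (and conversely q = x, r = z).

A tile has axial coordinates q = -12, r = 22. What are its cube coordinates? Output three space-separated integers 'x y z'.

x = q = -12
z = r = 22
y = -x - z = -(-12) - (22) = -10

Answer: -12 -10 22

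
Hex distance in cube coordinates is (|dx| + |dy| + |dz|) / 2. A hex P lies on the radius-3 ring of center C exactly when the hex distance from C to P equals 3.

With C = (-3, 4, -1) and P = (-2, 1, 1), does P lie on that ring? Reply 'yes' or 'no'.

Answer: yes

Derivation:
|px - cx| = |-2 - (-3)| = 1
|py - cy| = |1 - 4| = 3
|pz - cz| = |1 - (-1)| = 2
distance = (1+3+2)/2 = 6/2 = 3
radius = 3; distance == radius -> yes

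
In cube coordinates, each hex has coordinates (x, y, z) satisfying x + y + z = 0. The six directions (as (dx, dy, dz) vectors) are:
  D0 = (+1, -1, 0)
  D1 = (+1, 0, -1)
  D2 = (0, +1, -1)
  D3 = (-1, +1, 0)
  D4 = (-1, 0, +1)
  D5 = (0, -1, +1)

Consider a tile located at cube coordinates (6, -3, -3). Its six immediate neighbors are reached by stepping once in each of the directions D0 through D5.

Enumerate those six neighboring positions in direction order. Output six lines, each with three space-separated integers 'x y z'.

Answer: 7 -4 -3
7 -3 -4
6 -2 -4
5 -2 -3
5 -3 -2
6 -4 -2

Derivation:
Center: (6, -3, -3). Add each direction:
  D0: (6, -3, -3) + (1, -1, 0) = (7, -4, -3)
  D1: (6, -3, -3) + (1, 0, -1) = (7, -3, -4)
  D2: (6, -3, -3) + (0, 1, -1) = (6, -2, -4)
  D3: (6, -3, -3) + (-1, 1, 0) = (5, -2, -3)
  D4: (6, -3, -3) + (-1, 0, 1) = (5, -3, -2)
  D5: (6, -3, -3) + (0, -1, 1) = (6, -4, -2)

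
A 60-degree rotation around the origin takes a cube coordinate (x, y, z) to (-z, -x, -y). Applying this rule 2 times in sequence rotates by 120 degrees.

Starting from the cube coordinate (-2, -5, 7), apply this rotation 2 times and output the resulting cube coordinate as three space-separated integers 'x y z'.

Answer: -5 7 -2

Derivation:
Start: (-2, -5, 7)
Step 1: (-2, -5, 7) -> (-(7), -(-2), -(-5)) = (-7, 2, 5)
Step 2: (-7, 2, 5) -> (-(5), -(-7), -(2)) = (-5, 7, -2)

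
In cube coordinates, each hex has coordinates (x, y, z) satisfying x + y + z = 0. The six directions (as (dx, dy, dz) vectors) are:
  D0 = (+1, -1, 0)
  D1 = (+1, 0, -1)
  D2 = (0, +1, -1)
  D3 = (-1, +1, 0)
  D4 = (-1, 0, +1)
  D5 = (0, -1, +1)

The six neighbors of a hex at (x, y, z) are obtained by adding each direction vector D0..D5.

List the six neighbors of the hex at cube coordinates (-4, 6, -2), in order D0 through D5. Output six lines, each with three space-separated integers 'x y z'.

Center: (-4, 6, -2). Add each direction:
  D0: (-4, 6, -2) + (1, -1, 0) = (-3, 5, -2)
  D1: (-4, 6, -2) + (1, 0, -1) = (-3, 6, -3)
  D2: (-4, 6, -2) + (0, 1, -1) = (-4, 7, -3)
  D3: (-4, 6, -2) + (-1, 1, 0) = (-5, 7, -2)
  D4: (-4, 6, -2) + (-1, 0, 1) = (-5, 6, -1)
  D5: (-4, 6, -2) + (0, -1, 1) = (-4, 5, -1)

Answer: -3 5 -2
-3 6 -3
-4 7 -3
-5 7 -2
-5 6 -1
-4 5 -1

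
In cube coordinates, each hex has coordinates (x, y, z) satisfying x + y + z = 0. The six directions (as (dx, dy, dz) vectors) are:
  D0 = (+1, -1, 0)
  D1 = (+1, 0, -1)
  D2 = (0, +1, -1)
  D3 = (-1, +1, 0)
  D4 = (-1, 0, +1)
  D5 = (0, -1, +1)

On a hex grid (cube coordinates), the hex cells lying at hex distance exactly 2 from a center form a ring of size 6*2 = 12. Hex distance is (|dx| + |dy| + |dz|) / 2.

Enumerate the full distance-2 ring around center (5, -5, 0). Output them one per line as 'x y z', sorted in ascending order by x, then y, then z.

Walk ring at distance 2 from (5, -5, 0):
Start at center + D4*2 = (3, -5, 2)
  hex 0: (3, -5, 2)
  hex 1: (4, -6, 2)
  hex 2: (5, -7, 2)
  hex 3: (6, -7, 1)
  hex 4: (7, -7, 0)
  hex 5: (7, -6, -1)
  hex 6: (7, -5, -2)
  hex 7: (6, -4, -2)
  hex 8: (5, -3, -2)
  hex 9: (4, -3, -1)
  hex 10: (3, -3, 0)
  hex 11: (3, -4, 1)
Sorted: 12 hexes.

Answer: 3 -5 2
3 -4 1
3 -3 0
4 -6 2
4 -3 -1
5 -7 2
5 -3 -2
6 -7 1
6 -4 -2
7 -7 0
7 -6 -1
7 -5 -2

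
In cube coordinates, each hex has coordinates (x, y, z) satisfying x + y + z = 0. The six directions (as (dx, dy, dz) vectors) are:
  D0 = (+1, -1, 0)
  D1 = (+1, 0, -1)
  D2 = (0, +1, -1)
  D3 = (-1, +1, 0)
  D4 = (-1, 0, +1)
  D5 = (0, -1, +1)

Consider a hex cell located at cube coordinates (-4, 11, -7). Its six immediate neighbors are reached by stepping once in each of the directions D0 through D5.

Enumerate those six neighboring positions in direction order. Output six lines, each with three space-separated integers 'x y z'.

Center: (-4, 11, -7). Add each direction:
  D0: (-4, 11, -7) + (1, -1, 0) = (-3, 10, -7)
  D1: (-4, 11, -7) + (1, 0, -1) = (-3, 11, -8)
  D2: (-4, 11, -7) + (0, 1, -1) = (-4, 12, -8)
  D3: (-4, 11, -7) + (-1, 1, 0) = (-5, 12, -7)
  D4: (-4, 11, -7) + (-1, 0, 1) = (-5, 11, -6)
  D5: (-4, 11, -7) + (0, -1, 1) = (-4, 10, -6)

Answer: -3 10 -7
-3 11 -8
-4 12 -8
-5 12 -7
-5 11 -6
-4 10 -6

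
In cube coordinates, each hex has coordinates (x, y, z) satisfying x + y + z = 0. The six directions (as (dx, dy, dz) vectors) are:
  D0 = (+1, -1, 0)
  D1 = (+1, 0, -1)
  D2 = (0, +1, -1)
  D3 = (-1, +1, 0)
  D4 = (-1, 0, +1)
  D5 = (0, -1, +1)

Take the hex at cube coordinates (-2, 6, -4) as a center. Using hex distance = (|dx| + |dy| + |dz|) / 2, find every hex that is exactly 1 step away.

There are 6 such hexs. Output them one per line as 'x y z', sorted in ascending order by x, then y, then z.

Walk ring at distance 1 from (-2, 6, -4):
Start at center + D4*1 = (-3, 6, -3)
  hex 0: (-3, 6, -3)
  hex 1: (-2, 5, -3)
  hex 2: (-1, 5, -4)
  hex 3: (-1, 6, -5)
  hex 4: (-2, 7, -5)
  hex 5: (-3, 7, -4)
Sorted: 6 hexes.

Answer: -3 6 -3
-3 7 -4
-2 5 -3
-2 7 -5
-1 5 -4
-1 6 -5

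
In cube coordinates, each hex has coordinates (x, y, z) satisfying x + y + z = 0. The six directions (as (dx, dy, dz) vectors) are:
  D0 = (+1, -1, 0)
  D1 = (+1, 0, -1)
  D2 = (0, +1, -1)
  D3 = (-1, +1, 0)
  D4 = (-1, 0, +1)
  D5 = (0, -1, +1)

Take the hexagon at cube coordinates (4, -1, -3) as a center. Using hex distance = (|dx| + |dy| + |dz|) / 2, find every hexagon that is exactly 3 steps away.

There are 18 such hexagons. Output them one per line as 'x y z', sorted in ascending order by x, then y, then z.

Walk ring at distance 3 from (4, -1, -3):
Start at center + D4*3 = (1, -1, 0)
  hex 0: (1, -1, 0)
  hex 1: (2, -2, 0)
  hex 2: (3, -3, 0)
  hex 3: (4, -4, 0)
  hex 4: (5, -4, -1)
  hex 5: (6, -4, -2)
  hex 6: (7, -4, -3)
  hex 7: (7, -3, -4)
  hex 8: (7, -2, -5)
  hex 9: (7, -1, -6)
  hex 10: (6, 0, -6)
  hex 11: (5, 1, -6)
  hex 12: (4, 2, -6)
  hex 13: (3, 2, -5)
  hex 14: (2, 2, -4)
  hex 15: (1, 2, -3)
  hex 16: (1, 1, -2)
  hex 17: (1, 0, -1)
Sorted: 18 hexes.

Answer: 1 -1 0
1 0 -1
1 1 -2
1 2 -3
2 -2 0
2 2 -4
3 -3 0
3 2 -5
4 -4 0
4 2 -6
5 -4 -1
5 1 -6
6 -4 -2
6 0 -6
7 -4 -3
7 -3 -4
7 -2 -5
7 -1 -6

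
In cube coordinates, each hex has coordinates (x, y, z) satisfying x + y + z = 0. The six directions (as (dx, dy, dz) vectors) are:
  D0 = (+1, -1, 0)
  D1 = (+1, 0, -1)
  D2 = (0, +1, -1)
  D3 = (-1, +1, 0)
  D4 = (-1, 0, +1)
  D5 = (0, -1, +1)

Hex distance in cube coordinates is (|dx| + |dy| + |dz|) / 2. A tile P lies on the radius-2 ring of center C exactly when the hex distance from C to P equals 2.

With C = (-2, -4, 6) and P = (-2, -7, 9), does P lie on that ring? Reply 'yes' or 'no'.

Answer: no

Derivation:
|px - cx| = |-2 - (-2)| = 0
|py - cy| = |-7 - (-4)| = 3
|pz - cz| = |9 - 6| = 3
distance = (0+3+3)/2 = 6/2 = 3
radius = 2; distance != radius -> no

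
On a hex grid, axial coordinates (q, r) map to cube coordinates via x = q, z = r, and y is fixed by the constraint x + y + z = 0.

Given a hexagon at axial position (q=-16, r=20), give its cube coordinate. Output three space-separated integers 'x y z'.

x = q = -16
z = r = 20
y = -x - z = -(-16) - (20) = -4

Answer: -16 -4 20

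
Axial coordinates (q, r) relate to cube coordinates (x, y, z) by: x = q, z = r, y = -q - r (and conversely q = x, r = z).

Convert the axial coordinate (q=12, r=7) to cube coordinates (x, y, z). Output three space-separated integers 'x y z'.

Answer: 12 -19 7

Derivation:
x = q = 12
z = r = 7
y = -x - z = -(12) - (7) = -19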